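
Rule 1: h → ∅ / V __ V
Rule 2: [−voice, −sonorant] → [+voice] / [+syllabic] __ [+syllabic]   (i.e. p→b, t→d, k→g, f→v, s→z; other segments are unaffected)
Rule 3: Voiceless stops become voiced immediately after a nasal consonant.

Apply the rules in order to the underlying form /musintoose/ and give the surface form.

Rule 1 (intervocalic h-deletion): no segment meets the environment; /musintoose/ is unchanged.
Rule 2 (intervocalic voicing): /s/ is a voiceless obstruent between vowels /u/ and /i/, so it voices to [z]. /s/ is a voiceless obstruent between vowels /o/ and /e/, so it voices to [z]. /musintoose/ → muzintooze.
Rule 3 (post-nasal voicing): /t/ is a voiceless stop immediately after the nasal /n/, so it voices to [d]. /muzintooze/ → muzindooze.

muzindooze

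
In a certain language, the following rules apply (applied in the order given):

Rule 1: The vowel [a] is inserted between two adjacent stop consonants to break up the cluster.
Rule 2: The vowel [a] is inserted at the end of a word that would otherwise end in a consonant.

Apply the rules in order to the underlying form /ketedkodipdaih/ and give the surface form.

ketedakodipadaiha

Rule 1 (stop-cluster a-epenthesis): /d/ and /k/ form a stop–stop cluster, so [a] is inserted between them. /p/ and /d/ form a stop–stop cluster, so [a] is inserted between them. /ketedkodipdaih/ → ketedakodipadaih.
Rule 2 (final a-epenthesis): the form ends in the consonant /h/, so [a] is inserted word-finally. /ketedakodipadaih/ → ketedakodipadaiha.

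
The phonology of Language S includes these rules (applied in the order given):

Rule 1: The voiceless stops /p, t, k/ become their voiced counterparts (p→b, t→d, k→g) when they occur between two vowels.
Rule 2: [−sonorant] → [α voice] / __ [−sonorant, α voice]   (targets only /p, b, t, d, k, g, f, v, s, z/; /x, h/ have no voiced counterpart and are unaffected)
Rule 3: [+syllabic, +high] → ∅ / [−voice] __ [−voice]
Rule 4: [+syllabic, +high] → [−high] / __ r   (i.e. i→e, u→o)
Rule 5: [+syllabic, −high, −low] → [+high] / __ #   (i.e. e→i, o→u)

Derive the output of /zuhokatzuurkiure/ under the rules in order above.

zuhogadzuorkiori

Rule 1 (intervocalic voicing): /k/ is a voiceless stop between vowels /o/ and /a/, so it voices to [g]. /zuhokatzuurkiure/ → zuhogatzuurkiure.
Rule 2 (regressive voicing assimilation): /t/ precedes the voiced obstruent /z/, so it voices to [d] by assimilation. /zuhogatzuurkiure/ → zuhogadzuurkiure.
Rule 3 (high vowel syncope): no segment meets the environment; /zuhogadzuurkiure/ is unchanged.
Rule 4 (pre-rhotic lowering): /u/ is a high vowel immediately before /r/, so it lowers to [o]. /u/ is a high vowel immediately before /r/, so it lowers to [o]. /zuhogadzuurkiure/ → zuhogadzuorkiore.
Rule 5 (final vowel raising): /e/ is a mid vowel in word-final position, so it raises to [i]. /zuhogadzuorkiore/ → zuhogadzuorkiori.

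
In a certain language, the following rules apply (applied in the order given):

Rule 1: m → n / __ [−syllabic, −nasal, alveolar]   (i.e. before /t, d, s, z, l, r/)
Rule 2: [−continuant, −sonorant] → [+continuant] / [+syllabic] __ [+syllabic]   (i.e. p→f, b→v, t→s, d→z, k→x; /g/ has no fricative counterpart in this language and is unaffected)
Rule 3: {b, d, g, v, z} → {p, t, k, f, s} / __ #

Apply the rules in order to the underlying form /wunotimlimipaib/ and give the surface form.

wunosinlimifaip

Rule 1 (nasal place assimilation): /m/ precedes the alveolar consonant /l/, so it assimilates in place to [n]. /wunotimlimipaib/ → wunotinlimipaib.
Rule 2 (intervocalic spirantization): /t/ is a stop between vowels /o/ and /i/, so it spirantizes to the fricative [s]. /p/ is a stop between vowels /i/ and /a/, so it spirantizes to the fricative [f]. /wunotinlimipaib/ → wunosinlimifaib.
Rule 3 (final devoicing): /b/ is a voiced obstruent in word-final position, so it devoices to [p]. /wunosinlimifaib/ → wunosinlimifaip.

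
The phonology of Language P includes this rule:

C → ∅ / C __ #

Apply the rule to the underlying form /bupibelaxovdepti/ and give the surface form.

No segment of /bupibelaxovdepti/ meets the structural description of the rule, so the form surfaces unchanged.

bupibelaxovdepti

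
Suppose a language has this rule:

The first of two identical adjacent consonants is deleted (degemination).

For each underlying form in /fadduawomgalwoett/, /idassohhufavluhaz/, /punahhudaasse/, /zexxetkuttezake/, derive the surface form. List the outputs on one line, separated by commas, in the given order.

faduawomgalwoet, idasohufavluhaz, punahudaase, zexetkutezake

/fadduawomgalwoett/: /dd/ is a geminate; the first /d/ deletes. /tt/ is a geminate; the first /t/ deletes. → [faduawomgalwoet].
/idassohhufavluhaz/: /ss/ is a geminate; the first /s/ deletes. /hh/ is a geminate; the first /h/ deletes. → [idasohufavluhaz].
/punahhudaasse/: /hh/ is a geminate; the first /h/ deletes. /ss/ is a geminate; the first /s/ deletes. → [punahudaase].
/zexxetkuttezake/: /xx/ is a geminate; the first /x/ deletes. /tt/ is a geminate; the first /t/ deletes. → [zexetkutezake].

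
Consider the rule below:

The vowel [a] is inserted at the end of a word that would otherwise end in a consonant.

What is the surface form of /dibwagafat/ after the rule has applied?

dibwagafata

the form ends in the consonant /t/, so [a] is inserted word-finally.
Surface form: [dibwagafata].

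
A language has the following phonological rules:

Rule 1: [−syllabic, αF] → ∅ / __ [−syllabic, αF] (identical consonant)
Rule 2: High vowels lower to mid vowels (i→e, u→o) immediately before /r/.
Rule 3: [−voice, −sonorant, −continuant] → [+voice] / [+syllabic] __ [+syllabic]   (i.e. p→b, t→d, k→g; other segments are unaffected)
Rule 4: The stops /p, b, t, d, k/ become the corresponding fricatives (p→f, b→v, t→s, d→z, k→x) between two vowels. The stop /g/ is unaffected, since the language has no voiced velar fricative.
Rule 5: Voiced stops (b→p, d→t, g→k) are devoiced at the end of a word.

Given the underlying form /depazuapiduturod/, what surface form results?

Rule 1 (degemination): no segment meets the environment; /depazuapiduturod/ is unchanged.
Rule 2 (pre-rhotic lowering): /u/ is a high vowel immediately before /r/, so it lowers to [o]. /depazuapiduturod/ → depazuapidutorod.
Rule 3 (intervocalic voicing): /p/ is a voiceless stop between vowels /e/ and /a/, so it voices to [b]. /p/ is a voiceless stop between vowels /a/ and /i/, so it voices to [b]. /t/ is a voiceless stop between vowels /u/ and /o/, so it voices to [d]. /depazuapidutorod/ → debazuabidudorod.
Rule 4 (intervocalic spirantization): /b/ is a stop between vowels /e/ and /a/, so it spirantizes to the fricative [v]. /b/ is a stop between vowels /a/ and /i/, so it spirantizes to the fricative [v]. /d/ is a stop between vowels /i/ and /u/, so it spirantizes to the fricative [z]. /d/ is a stop between vowels /u/ and /o/, so it spirantizes to the fricative [z]. /debazuabidudorod/ → devazuavizuzorod.
Rule 5 (final devoicing): /d/ is a voiced stop in word-final position, so it devoices to [t]. /devazuavizuzorod/ → devazuavizuzorot.

devazuavizuzorot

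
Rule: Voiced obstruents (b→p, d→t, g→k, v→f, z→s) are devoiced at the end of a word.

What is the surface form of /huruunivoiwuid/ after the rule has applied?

huruunivoiwuit

/d/ is a voiced obstruent in word-final position, so it devoices to [t].
Surface form: [huruunivoiwuit].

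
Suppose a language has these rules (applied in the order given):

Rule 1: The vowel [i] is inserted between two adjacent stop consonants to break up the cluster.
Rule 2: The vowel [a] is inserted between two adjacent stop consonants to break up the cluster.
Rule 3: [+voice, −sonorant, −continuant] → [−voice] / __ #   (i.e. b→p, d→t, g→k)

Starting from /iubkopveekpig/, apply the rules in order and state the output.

Rule 1 (stop-cluster i-epenthesis): /b/ and /k/ form a stop–stop cluster, so [i] is inserted between them. /k/ and /p/ form a stop–stop cluster, so [i] is inserted between them. /iubkopveekpig/ → iubikopveekipig.
Rule 2 (stop-cluster a-epenthesis): no segment meets the environment; /iubikopveekipig/ is unchanged.
Rule 3 (final devoicing): /g/ is a voiced stop in word-final position, so it devoices to [k]. /iubikopveekipig/ → iubikopveekipik.

iubikopveekipik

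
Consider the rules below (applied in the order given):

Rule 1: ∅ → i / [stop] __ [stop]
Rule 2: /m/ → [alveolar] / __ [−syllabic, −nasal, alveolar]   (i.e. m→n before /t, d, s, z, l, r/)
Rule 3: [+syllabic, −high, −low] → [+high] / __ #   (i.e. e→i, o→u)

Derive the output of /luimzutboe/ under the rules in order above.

Rule 1 (stop-cluster i-epenthesis): /t/ and /b/ form a stop–stop cluster, so [i] is inserted between them. /luimzutboe/ → luimzutiboe.
Rule 2 (nasal place assimilation): /m/ precedes the alveolar consonant /z/, so it assimilates in place to [n]. /luimzutiboe/ → luinzutiboe.
Rule 3 (final vowel raising): /e/ is a mid vowel in word-final position, so it raises to [i]. /luinzutiboe/ → luinzutiboi.

luinzutiboi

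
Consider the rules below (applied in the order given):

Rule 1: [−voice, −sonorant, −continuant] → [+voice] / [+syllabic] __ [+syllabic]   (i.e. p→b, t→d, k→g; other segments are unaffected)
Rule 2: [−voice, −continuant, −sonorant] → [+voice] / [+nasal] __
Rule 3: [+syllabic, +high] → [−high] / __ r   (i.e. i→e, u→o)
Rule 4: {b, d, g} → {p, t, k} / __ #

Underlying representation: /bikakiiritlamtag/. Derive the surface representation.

bigagieritlamdak

Rule 1 (intervocalic voicing): /k/ is a voiceless stop between vowels /i/ and /a/, so it voices to [g]. /k/ is a voiceless stop between vowels /a/ and /i/, so it voices to [g]. /bikakiiritlamtag/ → bigagiiritlamtag.
Rule 2 (post-nasal voicing): /t/ is a voiceless stop immediately after the nasal /m/, so it voices to [d]. /bigagiiritlamtag/ → bigagiiritlamdag.
Rule 3 (pre-rhotic lowering): /i/ is a high vowel immediately before /r/, so it lowers to [e]. /bigagiiritlamdag/ → bigagieritlamdag.
Rule 4 (final devoicing): /g/ is a voiced stop in word-final position, so it devoices to [k]. /bigagieritlamdag/ → bigagieritlamdak.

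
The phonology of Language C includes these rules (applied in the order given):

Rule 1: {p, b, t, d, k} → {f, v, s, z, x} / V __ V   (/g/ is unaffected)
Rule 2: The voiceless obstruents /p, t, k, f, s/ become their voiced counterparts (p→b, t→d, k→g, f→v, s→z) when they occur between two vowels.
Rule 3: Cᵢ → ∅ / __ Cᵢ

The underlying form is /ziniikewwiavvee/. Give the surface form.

Rule 1 (intervocalic spirantization): /k/ is a stop between vowels /i/ and /e/, so it spirantizes to the fricative [x]. /ziniikewwiavvee/ → ziniixewwiavvee.
Rule 2 (intervocalic voicing): no segment meets the environment; /ziniixewwiavvee/ is unchanged.
Rule 3 (degemination): /ww/ is a geminate; the first /w/ deletes. /vv/ is a geminate; the first /v/ deletes. /ziniixewwiavvee/ → ziniixewiavee.

ziniixewiavee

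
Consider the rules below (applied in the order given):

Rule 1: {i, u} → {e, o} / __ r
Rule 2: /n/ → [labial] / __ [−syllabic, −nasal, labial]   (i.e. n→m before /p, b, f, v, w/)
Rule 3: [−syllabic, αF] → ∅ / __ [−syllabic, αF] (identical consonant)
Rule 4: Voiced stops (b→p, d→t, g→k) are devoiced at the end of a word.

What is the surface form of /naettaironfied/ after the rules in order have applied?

Rule 1 (pre-rhotic lowering): /i/ is a high vowel immediately before /r/, so it lowers to [e]. /naettaironfied/ → naettaeronfied.
Rule 2 (nasal place assimilation): /n/ precedes the labial consonant /f/, so it assimilates in place to [m]. /naettaeronfied/ → naettaeromfied.
Rule 3 (degemination): /tt/ is a geminate; the first /t/ deletes. /naettaeromfied/ → naetaeromfied.
Rule 4 (final devoicing): /d/ is a voiced stop in word-final position, so it devoices to [t]. /naetaeromfied/ → naetaeromfiet.

naetaeromfiet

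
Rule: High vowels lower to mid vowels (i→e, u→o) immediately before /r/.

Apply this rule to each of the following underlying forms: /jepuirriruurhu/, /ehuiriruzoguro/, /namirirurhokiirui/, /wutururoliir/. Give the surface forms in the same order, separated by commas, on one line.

jepuerreruorhu, ehuereruzogoro, namererorhokierui, wutororolier

/jepuirriruurhu/: /i/ is a high vowel immediately before /r/, so it lowers to [e]. /i/ is a high vowel immediately before /r/, so it lowers to [e]. /u/ is a high vowel immediately before /r/, so it lowers to [o]. → [jepuerreruorhu].
/ehuiriruzoguro/: /i/ is a high vowel immediately before /r/, so it lowers to [e]. /i/ is a high vowel immediately before /r/, so it lowers to [e]. /u/ is a high vowel immediately before /r/, so it lowers to [o]. → [ehuereruzogoro].
/namirirurhokiirui/: /i/ is a high vowel immediately before /r/, so it lowers to [e]. /i/ is a high vowel immediately before /r/, so it lowers to [e]. /u/ is a high vowel immediately before /r/, so it lowers to [o]. /i/ is a high vowel immediately before /r/, so it lowers to [e]. → [namererorhokierui].
/wutururoliir/: /u/ is a high vowel immediately before /r/, so it lowers to [o]. /u/ is a high vowel immediately before /r/, so it lowers to [o]. /i/ is a high vowel immediately before /r/, so it lowers to [e]. → [wutororolier].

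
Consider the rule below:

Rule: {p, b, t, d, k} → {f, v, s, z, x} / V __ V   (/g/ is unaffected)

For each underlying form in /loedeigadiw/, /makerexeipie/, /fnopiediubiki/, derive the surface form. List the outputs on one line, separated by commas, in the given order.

/loedeigadiw/: /d/ is a stop between vowels /e/ and /e/, so it spirantizes to the fricative [z]. /d/ is a stop between vowels /a/ and /i/, so it spirantizes to the fricative [z]. → [loezeigaziw].
/makerexeipie/: /k/ is a stop between vowels /a/ and /e/, so it spirantizes to the fricative [x]. /p/ is a stop between vowels /i/ and /i/, so it spirantizes to the fricative [f]. → [maxerexeifie].
/fnopiediubiki/: /p/ is a stop between vowels /o/ and /i/, so it spirantizes to the fricative [f]. /d/ is a stop between vowels /e/ and /i/, so it spirantizes to the fricative [z]. /b/ is a stop between vowels /u/ and /i/, so it spirantizes to the fricative [v]. /k/ is a stop between vowels /i/ and /i/, so it spirantizes to the fricative [x]. → [fnofieziuvixi].

loezeigaziw, maxerexeifie, fnofieziuvixi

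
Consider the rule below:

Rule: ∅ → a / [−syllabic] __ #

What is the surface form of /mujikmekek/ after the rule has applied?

the form ends in the consonant /k/, so [a] is inserted word-finally.
Surface form: [mujikmekeka].

mujikmekeka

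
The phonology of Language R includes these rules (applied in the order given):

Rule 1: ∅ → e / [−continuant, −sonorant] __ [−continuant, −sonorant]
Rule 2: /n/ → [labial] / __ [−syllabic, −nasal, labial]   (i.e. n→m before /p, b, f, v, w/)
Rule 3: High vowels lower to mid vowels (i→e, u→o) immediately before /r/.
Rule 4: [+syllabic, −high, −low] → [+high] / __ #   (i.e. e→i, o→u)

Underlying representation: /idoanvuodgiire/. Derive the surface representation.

Rule 1 (stop-cluster e-epenthesis): /d/ and /g/ form a stop–stop cluster, so [e] is inserted between them. /idoanvuodgiire/ → idoanvuodegiire.
Rule 2 (nasal place assimilation): /n/ precedes the labial consonant /v/, so it assimilates in place to [m]. /idoanvuodegiire/ → idoamvuodegiire.
Rule 3 (pre-rhotic lowering): /i/ is a high vowel immediately before /r/, so it lowers to [e]. /idoamvuodegiire/ → idoamvuodegiere.
Rule 4 (final vowel raising): /e/ is a mid vowel in word-final position, so it raises to [i]. /idoamvuodegiere/ → idoamvuodegieri.

idoamvuodegieri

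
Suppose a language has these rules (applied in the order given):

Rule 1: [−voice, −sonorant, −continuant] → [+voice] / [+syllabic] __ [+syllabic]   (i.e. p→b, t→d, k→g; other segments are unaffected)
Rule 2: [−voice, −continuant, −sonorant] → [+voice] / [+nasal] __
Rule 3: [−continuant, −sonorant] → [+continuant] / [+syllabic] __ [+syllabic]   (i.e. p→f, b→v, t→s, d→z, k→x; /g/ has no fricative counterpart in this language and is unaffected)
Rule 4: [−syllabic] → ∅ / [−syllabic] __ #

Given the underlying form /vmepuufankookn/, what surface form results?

vmevuufangook

Rule 1 (intervocalic voicing): /p/ is a voiceless stop between vowels /e/ and /u/, so it voices to [b]. /vmepuufankookn/ → vmebuufankookn.
Rule 2 (post-nasal voicing): /k/ is a voiceless stop immediately after the nasal /n/, so it voices to [g]. /vmebuufankookn/ → vmebuufangookn.
Rule 3 (intervocalic spirantization): /b/ is a stop between vowels /e/ and /u/, so it spirantizes to the fricative [v]. /vmebuufangookn/ → vmevuufangookn.
Rule 4 (final cluster simplification): /n/ is the second consonant of a word-final cluster /kn/, so it deletes. /vmevuufangookn/ → vmevuufangook.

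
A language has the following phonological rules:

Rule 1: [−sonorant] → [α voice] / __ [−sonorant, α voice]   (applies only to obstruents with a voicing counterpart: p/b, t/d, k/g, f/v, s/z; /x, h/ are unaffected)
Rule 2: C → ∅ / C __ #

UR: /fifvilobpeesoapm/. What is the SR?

Rule 1 (regressive voicing assimilation): /f/ precedes the voiced obstruent /v/, so it voices to [v] by assimilation. /b/ precedes the voiceless obstruent /p/, so it devoices to [p] by assimilation. /fifvilobpeesoapm/ → fivviloppeesoapm.
Rule 2 (final cluster simplification): /m/ is the second consonant of a word-final cluster /pm/, so it deletes. /fivviloppeesoapm/ → fivviloppeesoap.

fivviloppeesoap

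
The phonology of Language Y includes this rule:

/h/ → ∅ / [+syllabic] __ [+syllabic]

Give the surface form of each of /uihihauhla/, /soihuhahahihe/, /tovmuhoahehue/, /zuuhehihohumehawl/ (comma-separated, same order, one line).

/uihihauhla/: /h/ occurs between vowels /i/ and /i/, so it deletes. /h/ occurs between vowels /i/ and /a/, so it deletes. → [uiiauhla].
/soihuhahahihe/: /h/ occurs between vowels /i/ and /u/, so it deletes. /h/ occurs between vowels /u/ and /a/, so it deletes. /h/ occurs between vowels /a/ and /a/, so it deletes. /h/ occurs between vowels /a/ and /i/, so it deletes. /h/ occurs between vowels /i/ and /e/, so it deletes. → [soiuaaie].
/tovmuhoahehue/: /h/ occurs between vowels /u/ and /o/, so it deletes. /h/ occurs between vowels /a/ and /e/, so it deletes. /h/ occurs between vowels /e/ and /u/, so it deletes. → [tovmuoaeue].
/zuuhehihohumehawl/: /h/ occurs between vowels /u/ and /e/, so it deletes. /h/ occurs between vowels /e/ and /i/, so it deletes. /h/ occurs between vowels /i/ and /o/, so it deletes. /h/ occurs between vowels /o/ and /u/, so it deletes. /h/ occurs between vowels /e/ and /a/, so it deletes. → [zuueioumeawl].

uiiauhla, soiuaaie, tovmuoaeue, zuueioumeawl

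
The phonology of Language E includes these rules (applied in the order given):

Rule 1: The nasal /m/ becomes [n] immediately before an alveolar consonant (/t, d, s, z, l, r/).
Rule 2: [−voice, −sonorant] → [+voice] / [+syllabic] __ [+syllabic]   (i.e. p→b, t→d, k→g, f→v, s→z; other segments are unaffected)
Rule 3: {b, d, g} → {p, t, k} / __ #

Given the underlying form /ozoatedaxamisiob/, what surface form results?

ozoadedaxamiziop

Rule 1 (nasal place assimilation): no segment meets the environment; /ozoatedaxamisiob/ is unchanged.
Rule 2 (intervocalic voicing): /t/ is a voiceless obstruent between vowels /a/ and /e/, so it voices to [d]. /s/ is a voiceless obstruent between vowels /i/ and /i/, so it voices to [z]. /ozoatedaxamisiob/ → ozoadedaxamiziob.
Rule 3 (final devoicing): /b/ is a voiced stop in word-final position, so it devoices to [p]. /ozoadedaxamiziob/ → ozoadedaxamiziop.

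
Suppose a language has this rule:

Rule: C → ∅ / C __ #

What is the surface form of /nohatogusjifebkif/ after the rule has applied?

nohatogusjifebkif

No segment of /nohatogusjifebkif/ meets the structural description of the rule, so the form surfaces unchanged.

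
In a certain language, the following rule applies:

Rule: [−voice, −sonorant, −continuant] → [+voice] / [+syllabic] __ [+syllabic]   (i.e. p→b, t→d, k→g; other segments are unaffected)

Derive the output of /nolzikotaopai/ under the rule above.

/k/ is a voiceless stop between vowels /i/ and /o/, so it voices to [g].
/t/ is a voiceless stop between vowels /o/ and /a/, so it voices to [d].
/p/ is a voiceless stop between vowels /o/ and /a/, so it voices to [b].
Surface form: [nolzigodaobai].

nolzigodaobai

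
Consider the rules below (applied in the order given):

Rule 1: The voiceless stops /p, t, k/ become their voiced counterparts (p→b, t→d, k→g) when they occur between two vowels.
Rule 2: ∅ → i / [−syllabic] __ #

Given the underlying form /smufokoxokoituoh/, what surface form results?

smufogoxogoiduohi

Rule 1 (intervocalic voicing): /k/ is a voiceless stop between vowels /o/ and /o/, so it voices to [g]. /k/ is a voiceless stop between vowels /o/ and /o/, so it voices to [g]. /t/ is a voiceless stop between vowels /i/ and /u/, so it voices to [d]. /smufokoxokoituoh/ → smufogoxogoiduoh.
Rule 2 (final i-epenthesis): the form ends in the consonant /h/, so [i] is inserted word-finally. /smufogoxogoiduoh/ → smufogoxogoiduohi.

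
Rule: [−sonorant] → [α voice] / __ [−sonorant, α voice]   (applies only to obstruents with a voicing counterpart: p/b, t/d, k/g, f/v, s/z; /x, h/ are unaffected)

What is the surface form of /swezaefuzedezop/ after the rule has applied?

swezaefuzedezop

No segment of /swezaefuzedezop/ meets the structural description of the rule, so the form surfaces unchanged.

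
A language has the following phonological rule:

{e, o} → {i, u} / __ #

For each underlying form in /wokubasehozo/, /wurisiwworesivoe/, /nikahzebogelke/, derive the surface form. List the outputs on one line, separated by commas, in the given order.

wokubasehozu, wurisiwworesivoi, nikahzebogelki

/wokubasehozo/: /o/ is a mid vowel in word-final position, so it raises to [u]. → [wokubasehozu].
/wurisiwworesivoe/: /e/ is a mid vowel in word-final position, so it raises to [i]. → [wurisiwworesivoi].
/nikahzebogelke/: /e/ is a mid vowel in word-final position, so it raises to [i]. → [nikahzebogelki].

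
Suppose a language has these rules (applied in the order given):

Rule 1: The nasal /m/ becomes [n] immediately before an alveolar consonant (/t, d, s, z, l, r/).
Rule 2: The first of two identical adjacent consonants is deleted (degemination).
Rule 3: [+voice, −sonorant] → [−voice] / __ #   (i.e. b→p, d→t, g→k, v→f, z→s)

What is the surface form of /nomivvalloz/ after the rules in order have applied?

Rule 1 (nasal place assimilation): no segment meets the environment; /nomivvalloz/ is unchanged.
Rule 2 (degemination): /vv/ is a geminate; the first /v/ deletes. /ll/ is a geminate; the first /l/ deletes. /nomivvalloz/ → nomivaloz.
Rule 3 (final devoicing): /z/ is a voiced obstruent in word-final position, so it devoices to [s]. /nomivaloz/ → nomivalos.

nomivalos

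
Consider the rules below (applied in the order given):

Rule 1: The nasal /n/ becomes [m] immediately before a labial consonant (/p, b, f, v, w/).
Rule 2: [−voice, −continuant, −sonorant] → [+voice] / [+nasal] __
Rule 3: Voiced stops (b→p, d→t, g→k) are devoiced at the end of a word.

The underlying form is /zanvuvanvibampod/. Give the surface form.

zamvuvamvibambot

Rule 1 (nasal place assimilation): /n/ precedes the labial consonant /v/, so it assimilates in place to [m]. /n/ precedes the labial consonant /v/, so it assimilates in place to [m]. /zanvuvanvibampod/ → zamvuvamvibampod.
Rule 2 (post-nasal voicing): /p/ is a voiceless stop immediately after the nasal /m/, so it voices to [b]. /zamvuvamvibampod/ → zamvuvamvibambod.
Rule 3 (final devoicing): /d/ is a voiced stop in word-final position, so it devoices to [t]. /zamvuvamvibambod/ → zamvuvamvibambot.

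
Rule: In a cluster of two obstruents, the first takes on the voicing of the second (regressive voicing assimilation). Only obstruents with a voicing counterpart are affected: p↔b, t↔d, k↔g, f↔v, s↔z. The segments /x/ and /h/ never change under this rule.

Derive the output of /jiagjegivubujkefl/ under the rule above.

jiagjegivubujkefl

No segment of /jiagjegivubujkefl/ meets the structural description of the rule, so the form surfaces unchanged.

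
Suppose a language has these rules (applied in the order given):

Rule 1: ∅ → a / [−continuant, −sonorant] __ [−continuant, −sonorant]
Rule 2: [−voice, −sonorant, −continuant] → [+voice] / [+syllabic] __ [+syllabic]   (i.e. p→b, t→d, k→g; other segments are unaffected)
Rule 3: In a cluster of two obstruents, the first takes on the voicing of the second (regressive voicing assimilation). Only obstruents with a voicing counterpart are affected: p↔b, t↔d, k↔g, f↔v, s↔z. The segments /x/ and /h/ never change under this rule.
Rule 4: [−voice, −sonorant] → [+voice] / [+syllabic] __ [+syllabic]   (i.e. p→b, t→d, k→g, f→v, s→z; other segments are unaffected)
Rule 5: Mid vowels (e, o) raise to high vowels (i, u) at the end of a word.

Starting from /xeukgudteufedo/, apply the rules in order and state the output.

xeugagudadeuvedu

Rule 1 (stop-cluster a-epenthesis): /k/ and /g/ form a stop–stop cluster, so [a] is inserted between them. /d/ and /t/ form a stop–stop cluster, so [a] is inserted between them. /xeukgudteufedo/ → xeukagudateufedo.
Rule 2 (intervocalic voicing): /k/ is a voiceless stop between vowels /u/ and /a/, so it voices to [g]. /t/ is a voiceless stop between vowels /a/ and /e/, so it voices to [d]. /xeukagudateufedo/ → xeugagudadeufedo.
Rule 3 (regressive voicing assimilation): no segment meets the environment; /xeugagudadeufedo/ is unchanged.
Rule 4 (intervocalic voicing): /f/ is a voiceless obstruent between vowels /u/ and /e/, so it voices to [v]. /xeugagudadeufedo/ → xeugagudadeuvedo.
Rule 5 (final vowel raising): /o/ is a mid vowel in word-final position, so it raises to [u]. /xeugagudadeuvedo/ → xeugagudadeuvedu.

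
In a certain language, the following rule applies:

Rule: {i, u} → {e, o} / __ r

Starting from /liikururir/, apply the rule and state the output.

liikororer

/u/ is a high vowel immediately before /r/, so it lowers to [o].
/u/ is a high vowel immediately before /r/, so it lowers to [o].
/i/ is a high vowel immediately before /r/, so it lowers to [e].
The other instances of /i/ do not occur in the required environment and remain unchanged.
Surface form: [liikororer].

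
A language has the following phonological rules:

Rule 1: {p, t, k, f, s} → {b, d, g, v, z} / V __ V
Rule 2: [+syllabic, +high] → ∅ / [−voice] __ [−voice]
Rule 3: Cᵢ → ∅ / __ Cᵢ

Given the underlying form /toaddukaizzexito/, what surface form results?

toadugaizexido

Rule 1 (intervocalic voicing): /k/ is a voiceless obstruent between vowels /u/ and /a/, so it voices to [g]. /t/ is a voiceless obstruent between vowels /i/ and /o/, so it voices to [d]. /toaddukaizzexito/ → toaddugaizzexido.
Rule 2 (high vowel syncope): no segment meets the environment; /toaddugaizzexido/ is unchanged.
Rule 3 (degemination): /dd/ is a geminate; the first /d/ deletes. /zz/ is a geminate; the first /z/ deletes. /toaddugaizzexido/ → toadugaizexido.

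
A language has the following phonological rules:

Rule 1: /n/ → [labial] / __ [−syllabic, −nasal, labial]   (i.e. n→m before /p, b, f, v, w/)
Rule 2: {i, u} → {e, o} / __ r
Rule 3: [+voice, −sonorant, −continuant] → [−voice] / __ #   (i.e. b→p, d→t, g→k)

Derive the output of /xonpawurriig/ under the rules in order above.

Rule 1 (nasal place assimilation): /n/ precedes the labial consonant /p/, so it assimilates in place to [m]. /xonpawurriig/ → xompawurriig.
Rule 2 (pre-rhotic lowering): /u/ is a high vowel immediately before /r/, so it lowers to [o]. /xompawurriig/ → xompaworriig.
Rule 3 (final devoicing): /g/ is a voiced stop in word-final position, so it devoices to [k]. /xompaworriig/ → xompaworriik.

xompaworriik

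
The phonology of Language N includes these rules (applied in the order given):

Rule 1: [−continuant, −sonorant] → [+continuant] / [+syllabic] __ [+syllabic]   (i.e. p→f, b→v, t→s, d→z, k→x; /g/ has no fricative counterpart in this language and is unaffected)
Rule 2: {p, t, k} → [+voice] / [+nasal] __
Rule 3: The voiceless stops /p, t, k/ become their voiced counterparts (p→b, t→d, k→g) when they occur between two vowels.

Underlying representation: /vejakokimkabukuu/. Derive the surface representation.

vejaxoximgavuxuu

Rule 1 (intervocalic spirantization): /k/ is a stop between vowels /a/ and /o/, so it spirantizes to the fricative [x]. /k/ is a stop between vowels /o/ and /i/, so it spirantizes to the fricative [x]. /b/ is a stop between vowels /a/ and /u/, so it spirantizes to the fricative [v]. /k/ is a stop between vowels /u/ and /u/, so it spirantizes to the fricative [x]. /vejakokimkabukuu/ → vejaxoximkavuxuu.
Rule 2 (post-nasal voicing): /k/ is a voiceless stop immediately after the nasal /m/, so it voices to [g]. /vejaxoximkavuxuu/ → vejaxoximgavuxuu.
Rule 3 (intervocalic voicing): no segment meets the environment; /vejaxoximgavuxuu/ is unchanged.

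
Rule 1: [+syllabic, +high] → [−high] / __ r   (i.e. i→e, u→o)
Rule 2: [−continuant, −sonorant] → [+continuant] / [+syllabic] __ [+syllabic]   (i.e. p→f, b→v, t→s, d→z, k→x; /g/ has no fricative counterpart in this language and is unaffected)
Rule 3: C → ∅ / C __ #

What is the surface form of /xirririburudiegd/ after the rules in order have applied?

xerrerivoruzieg

Rule 1 (pre-rhotic lowering): /i/ is a high vowel immediately before /r/, so it lowers to [e]. /i/ is a high vowel immediately before /r/, so it lowers to [e]. /u/ is a high vowel immediately before /r/, so it lowers to [o]. /xirririburudiegd/ → xerreriborudiegd.
Rule 2 (intervocalic spirantization): /b/ is a stop between vowels /i/ and /o/, so it spirantizes to the fricative [v]. /d/ is a stop between vowels /u/ and /i/, so it spirantizes to the fricative [z]. /xerreriborudiegd/ → xerrerivoruziegd.
Rule 3 (final cluster simplification): /d/ is the second consonant of a word-final cluster /gd/, so it deletes. /xerrerivoruziegd/ → xerrerivoruzieg.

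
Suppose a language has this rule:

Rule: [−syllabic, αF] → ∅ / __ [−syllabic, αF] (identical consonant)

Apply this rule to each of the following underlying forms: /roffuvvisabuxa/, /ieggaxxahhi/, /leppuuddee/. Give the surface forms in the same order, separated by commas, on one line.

rofuvisabuxa, iegaxahi, lepuudee

/roffuvvisabuxa/: /ff/ is a geminate; the first /f/ deletes. /vv/ is a geminate; the first /v/ deletes. → [rofuvisabuxa].
/ieggaxxahhi/: /gg/ is a geminate; the first /g/ deletes. /xx/ is a geminate; the first /x/ deletes. /hh/ is a geminate; the first /h/ deletes. → [iegaxahi].
/leppuuddee/: /pp/ is a geminate; the first /p/ deletes. /dd/ is a geminate; the first /d/ deletes. → [lepuudee].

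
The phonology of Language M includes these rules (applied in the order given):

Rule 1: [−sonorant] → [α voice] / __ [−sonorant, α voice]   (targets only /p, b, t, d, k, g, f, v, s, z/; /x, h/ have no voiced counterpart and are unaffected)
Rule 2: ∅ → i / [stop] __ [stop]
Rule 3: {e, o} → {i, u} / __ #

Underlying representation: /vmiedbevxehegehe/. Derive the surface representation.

vmiedibefxehegehi

Rule 1 (regressive voicing assimilation): /v/ precedes the voiceless obstruent /x/, so it devoices to [f] by assimilation. /vmiedbevxehegehe/ → vmiedbefxehegehe.
Rule 2 (stop-cluster i-epenthesis): /d/ and /b/ form a stop–stop cluster, so [i] is inserted between them. /vmiedbefxehegehe/ → vmiedibefxehegehe.
Rule 3 (final vowel raising): /e/ is a mid vowel in word-final position, so it raises to [i]. /vmiedibefxehegehe/ → vmiedibefxehegehi.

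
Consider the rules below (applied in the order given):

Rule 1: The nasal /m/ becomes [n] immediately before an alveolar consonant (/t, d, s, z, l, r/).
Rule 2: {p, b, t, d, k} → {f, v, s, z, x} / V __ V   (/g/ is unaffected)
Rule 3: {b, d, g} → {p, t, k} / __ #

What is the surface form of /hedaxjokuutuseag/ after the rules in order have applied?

Rule 1 (nasal place assimilation): no segment meets the environment; /hedaxjokuutuseag/ is unchanged.
Rule 2 (intervocalic spirantization): /d/ is a stop between vowels /e/ and /a/, so it spirantizes to the fricative [z]. /k/ is a stop between vowels /o/ and /u/, so it spirantizes to the fricative [x]. /t/ is a stop between vowels /u/ and /u/, so it spirantizes to the fricative [s]. /hedaxjokuutuseag/ → hezaxjoxuususeag.
Rule 3 (final devoicing): /g/ is a voiced stop in word-final position, so it devoices to [k]. /hezaxjoxuususeag/ → hezaxjoxuususeak.

hezaxjoxuususeak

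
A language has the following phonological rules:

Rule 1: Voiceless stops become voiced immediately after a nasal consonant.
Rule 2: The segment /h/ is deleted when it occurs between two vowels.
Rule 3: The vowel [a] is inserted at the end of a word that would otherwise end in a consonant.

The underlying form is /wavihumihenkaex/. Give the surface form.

Rule 1 (post-nasal voicing): /k/ is a voiceless stop immediately after the nasal /n/, so it voices to [g]. /wavihumihenkaex/ → wavihumihengaex.
Rule 2 (intervocalic h-deletion): /h/ occurs between vowels /i/ and /u/, so it deletes. /h/ occurs between vowels /i/ and /e/, so it deletes. /wavihumihengaex/ → waviumiengaex.
Rule 3 (final a-epenthesis): the form ends in the consonant /x/, so [a] is inserted word-finally. /waviumiengaex/ → waviumiengaexa.

waviumiengaexa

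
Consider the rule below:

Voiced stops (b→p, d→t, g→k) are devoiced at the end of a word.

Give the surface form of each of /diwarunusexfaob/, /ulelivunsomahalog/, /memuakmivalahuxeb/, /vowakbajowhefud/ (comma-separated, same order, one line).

diwarunusexfaop, ulelivunsomahalok, memuakmivalahuxep, vowakbajowhefut

/diwarunusexfaob/: /b/ is a voiced stop in word-final position, so it devoices to [p]. → [diwarunusexfaop].
/ulelivunsomahalog/: /g/ is a voiced stop in word-final position, so it devoices to [k]. → [ulelivunsomahalok].
/memuakmivalahuxeb/: /b/ is a voiced stop in word-final position, so it devoices to [p]. → [memuakmivalahuxep].
/vowakbajowhefud/: /d/ is a voiced stop in word-final position, so it devoices to [t]. → [vowakbajowhefut].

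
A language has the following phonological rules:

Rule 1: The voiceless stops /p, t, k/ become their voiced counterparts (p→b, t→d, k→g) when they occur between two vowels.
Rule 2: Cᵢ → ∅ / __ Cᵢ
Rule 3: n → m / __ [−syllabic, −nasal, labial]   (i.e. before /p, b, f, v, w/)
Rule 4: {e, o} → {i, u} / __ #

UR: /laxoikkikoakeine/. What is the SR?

Rule 1 (intervocalic voicing): /k/ is a voiceless stop between vowels /i/ and /o/, so it voices to [g]. /k/ is a voiceless stop between vowels /a/ and /e/, so it voices to [g]. /laxoikkikoakeine/ → laxoikkigoageine.
Rule 2 (degemination): /kk/ is a geminate; the first /k/ deletes. /laxoikkigoageine/ → laxoikigoageine.
Rule 3 (nasal place assimilation): no segment meets the environment; /laxoikigoageine/ is unchanged.
Rule 4 (final vowel raising): /e/ is a mid vowel in word-final position, so it raises to [i]. /laxoikigoageine/ → laxoikigoageini.

laxoikigoageini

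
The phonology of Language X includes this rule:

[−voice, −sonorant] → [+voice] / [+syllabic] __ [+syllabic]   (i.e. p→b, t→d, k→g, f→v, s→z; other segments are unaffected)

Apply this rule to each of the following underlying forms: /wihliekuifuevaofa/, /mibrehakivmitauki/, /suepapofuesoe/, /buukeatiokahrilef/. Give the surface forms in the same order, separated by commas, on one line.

/wihliekuifuevaofa/: /k/ is a voiceless obstruent between vowels /e/ and /u/, so it voices to [g]. /f/ is a voiceless obstruent between vowels /i/ and /u/, so it voices to [v]. /f/ is a voiceless obstruent between vowels /o/ and /a/, so it voices to [v]. → [wihlieguivuevaova].
/mibrehakivmitauki/: /k/ is a voiceless obstruent between vowels /a/ and /i/, so it voices to [g]. /t/ is a voiceless obstruent between vowels /i/ and /a/, so it voices to [d]. /k/ is a voiceless obstruent between vowels /u/ and /i/, so it voices to [g]. → [mibrehagivmidaugi].
/suepapofuesoe/: /p/ is a voiceless obstruent between vowels /e/ and /a/, so it voices to [b]. /p/ is a voiceless obstruent between vowels /a/ and /o/, so it voices to [b]. /f/ is a voiceless obstruent between vowels /o/ and /u/, so it voices to [v]. /s/ is a voiceless obstruent between vowels /e/ and /o/, so it voices to [z]. → [suebabovuezoe].
/buukeatiokahrilef/: /k/ is a voiceless obstruent between vowels /u/ and /e/, so it voices to [g]. /t/ is a voiceless obstruent between vowels /a/ and /i/, so it voices to [d]. /k/ is a voiceless obstruent between vowels /o/ and /a/, so it voices to [g]. → [buugeadiogahrilef].

wihlieguivuevaova, mibrehagivmidaugi, suebabovuezoe, buugeadiogahrilef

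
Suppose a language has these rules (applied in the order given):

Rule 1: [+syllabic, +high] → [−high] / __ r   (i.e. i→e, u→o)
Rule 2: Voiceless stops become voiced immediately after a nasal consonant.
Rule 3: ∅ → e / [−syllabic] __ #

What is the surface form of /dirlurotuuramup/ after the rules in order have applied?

derlorotuoramupe

Rule 1 (pre-rhotic lowering): /i/ is a high vowel immediately before /r/, so it lowers to [e]. /u/ is a high vowel immediately before /r/, so it lowers to [o]. /u/ is a high vowel immediately before /r/, so it lowers to [o]. /dirlurotuuramup/ → derlorotuoramup.
Rule 2 (post-nasal voicing): no segment meets the environment; /derlorotuoramup/ is unchanged.
Rule 3 (final e-epenthesis): the form ends in the consonant /p/, so [e] is inserted word-finally. /derlorotuoramup/ → derlorotuoramupe.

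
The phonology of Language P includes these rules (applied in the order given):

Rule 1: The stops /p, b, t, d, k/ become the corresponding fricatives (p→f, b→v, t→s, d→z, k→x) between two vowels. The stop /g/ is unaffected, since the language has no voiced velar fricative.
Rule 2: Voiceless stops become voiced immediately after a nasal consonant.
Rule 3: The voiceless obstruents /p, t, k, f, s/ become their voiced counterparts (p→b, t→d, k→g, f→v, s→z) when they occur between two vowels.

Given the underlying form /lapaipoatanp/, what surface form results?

lavaivoazanb

Rule 1 (intervocalic spirantization): /p/ is a stop between vowels /a/ and /a/, so it spirantizes to the fricative [f]. /p/ is a stop between vowels /i/ and /o/, so it spirantizes to the fricative [f]. /t/ is a stop between vowels /a/ and /a/, so it spirantizes to the fricative [s]. /lapaipoatanp/ → lafaifoasanp.
Rule 2 (post-nasal voicing): /p/ is a voiceless stop immediately after the nasal /n/, so it voices to [b]. /lafaifoasanp/ → lafaifoasanb.
Rule 3 (intervocalic voicing): /f/ is a voiceless obstruent between vowels /a/ and /a/, so it voices to [v]. /f/ is a voiceless obstruent between vowels /i/ and /o/, so it voices to [v]. /s/ is a voiceless obstruent between vowels /a/ and /a/, so it voices to [z]. /lafaifoasanb/ → lavaivoazanb.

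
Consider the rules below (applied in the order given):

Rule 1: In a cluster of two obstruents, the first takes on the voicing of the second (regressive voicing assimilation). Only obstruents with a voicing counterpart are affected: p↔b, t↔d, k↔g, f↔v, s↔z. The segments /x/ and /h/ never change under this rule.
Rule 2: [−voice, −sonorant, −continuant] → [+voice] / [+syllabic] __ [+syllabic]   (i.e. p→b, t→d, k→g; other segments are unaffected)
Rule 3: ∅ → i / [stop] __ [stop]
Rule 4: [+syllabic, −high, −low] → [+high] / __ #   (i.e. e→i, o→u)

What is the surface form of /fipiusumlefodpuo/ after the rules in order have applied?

Rule 1 (regressive voicing assimilation): /d/ precedes the voiceless obstruent /p/, so it devoices to [t] by assimilation. /fipiusumlefodpuo/ → fipiusumlefotpuo.
Rule 2 (intervocalic voicing): /p/ is a voiceless stop between vowels /i/ and /i/, so it voices to [b]. /fipiusumlefotpuo/ → fibiusumlefotpuo.
Rule 3 (stop-cluster i-epenthesis): /t/ and /p/ form a stop–stop cluster, so [i] is inserted between them. /fibiusumlefotpuo/ → fibiusumlefotipuo.
Rule 4 (final vowel raising): /o/ is a mid vowel in word-final position, so it raises to [u]. /fibiusumlefotipuo/ → fibiusumlefotipuu.

fibiusumlefotipuu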